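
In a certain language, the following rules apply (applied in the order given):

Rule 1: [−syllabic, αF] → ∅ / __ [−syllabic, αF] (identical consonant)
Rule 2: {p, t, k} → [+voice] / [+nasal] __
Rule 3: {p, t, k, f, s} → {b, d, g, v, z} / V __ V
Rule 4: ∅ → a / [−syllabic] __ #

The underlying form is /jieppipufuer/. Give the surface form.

Rule 1 (degemination): /pp/ is a geminate; the first /p/ deletes. /jieppipufuer/ → jiepipufuer.
Rule 2 (post-nasal voicing): no segment meets the environment; /jiepipufuer/ is unchanged.
Rule 3 (intervocalic voicing): /p/ is a voiceless obstruent between vowels /e/ and /i/, so it voices to [b]. /p/ is a voiceless obstruent between vowels /i/ and /u/, so it voices to [b]. /f/ is a voiceless obstruent between vowels /u/ and /u/, so it voices to [v]. /jiepipufuer/ → jiebibuvuer.
Rule 4 (final a-epenthesis): the form ends in the consonant /r/, so [a] is inserted word-finally. /jiebibuvuer/ → jiebibuvuera.

jiebibuvuera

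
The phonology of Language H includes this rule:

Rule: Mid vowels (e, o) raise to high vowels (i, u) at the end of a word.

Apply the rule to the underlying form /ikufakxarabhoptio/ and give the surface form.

ikufakxarabhoptiu

/o/ is a mid vowel in word-final position, so it raises to [u].
The other instance of /o/ does not occur in the required environment and remains unchanged.
Surface form: [ikufakxarabhoptiu].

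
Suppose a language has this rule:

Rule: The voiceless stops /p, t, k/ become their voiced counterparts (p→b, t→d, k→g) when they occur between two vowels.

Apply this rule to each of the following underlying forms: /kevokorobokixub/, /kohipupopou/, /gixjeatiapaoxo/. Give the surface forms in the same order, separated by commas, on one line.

kevogorobogixub, kohibubobou, gixjeadiabaoxo

/kevokorobokixub/: /k/ is a voiceless stop between vowels /o/ and /o/, so it voices to [g]. /k/ is a voiceless stop between vowels /o/ and /i/, so it voices to [g]. → [kevogorobogixub].
/kohipupopou/: /p/ is a voiceless stop between vowels /i/ and /u/, so it voices to [b]. /p/ is a voiceless stop between vowels /u/ and /o/, so it voices to [b]. /p/ is a voiceless stop between vowels /o/ and /o/, so it voices to [b]. → [kohibubobou].
/gixjeatiapaoxo/: /t/ is a voiceless stop between vowels /a/ and /i/, so it voices to [d]. /p/ is a voiceless stop between vowels /a/ and /a/, so it voices to [b]. → [gixjeadiabaoxo].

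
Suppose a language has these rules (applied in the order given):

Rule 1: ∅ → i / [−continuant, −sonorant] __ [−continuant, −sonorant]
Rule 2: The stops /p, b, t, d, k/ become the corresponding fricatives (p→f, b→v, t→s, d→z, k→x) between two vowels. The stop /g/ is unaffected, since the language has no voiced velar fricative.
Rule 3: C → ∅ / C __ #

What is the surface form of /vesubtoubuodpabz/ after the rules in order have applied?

Rule 1 (stop-cluster i-epenthesis): /b/ and /t/ form a stop–stop cluster, so [i] is inserted between them. /d/ and /p/ form a stop–stop cluster, so [i] is inserted between them. /vesubtoubuodpabz/ → vesubitoubuodipabz.
Rule 2 (intervocalic spirantization): /b/ is a stop between vowels /u/ and /i/, so it spirantizes to the fricative [v]. /t/ is a stop between vowels /i/ and /o/, so it spirantizes to the fricative [s]. /b/ is a stop between vowels /u/ and /u/, so it spirantizes to the fricative [v]. /d/ is a stop between vowels /o/ and /i/, so it spirantizes to the fricative [z]. /p/ is a stop between vowels /i/ and /a/, so it spirantizes to the fricative [f]. /vesubitoubuodipabz/ → vesuvisouvuozifabz.
Rule 3 (final cluster simplification): /z/ is the second consonant of a word-final cluster /bz/, so it deletes. /vesuvisouvuozifabz/ → vesuvisouvuozifab.

vesuvisouvuozifab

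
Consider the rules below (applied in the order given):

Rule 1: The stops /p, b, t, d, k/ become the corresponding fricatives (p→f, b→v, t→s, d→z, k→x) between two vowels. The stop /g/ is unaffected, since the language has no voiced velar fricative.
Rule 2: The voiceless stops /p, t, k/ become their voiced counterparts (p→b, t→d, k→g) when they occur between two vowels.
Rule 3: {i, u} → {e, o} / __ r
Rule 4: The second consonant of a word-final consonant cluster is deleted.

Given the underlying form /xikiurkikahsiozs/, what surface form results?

Rule 1 (intervocalic spirantization): /k/ is a stop between vowels /i/ and /i/, so it spirantizes to the fricative [x]. /k/ is a stop between vowels /i/ and /a/, so it spirantizes to the fricative [x]. /xikiurkikahsiozs/ → xixiurkixahsiozs.
Rule 2 (intervocalic voicing): no segment meets the environment; /xixiurkixahsiozs/ is unchanged.
Rule 3 (pre-rhotic lowering): /u/ is a high vowel immediately before /r/, so it lowers to [o]. /xixiurkixahsiozs/ → xixiorkixahsiozs.
Rule 4 (final cluster simplification): /s/ is the second consonant of a word-final cluster /zs/, so it deletes. /xixiorkixahsiozs/ → xixiorkixahsioz.

xixiorkixahsioz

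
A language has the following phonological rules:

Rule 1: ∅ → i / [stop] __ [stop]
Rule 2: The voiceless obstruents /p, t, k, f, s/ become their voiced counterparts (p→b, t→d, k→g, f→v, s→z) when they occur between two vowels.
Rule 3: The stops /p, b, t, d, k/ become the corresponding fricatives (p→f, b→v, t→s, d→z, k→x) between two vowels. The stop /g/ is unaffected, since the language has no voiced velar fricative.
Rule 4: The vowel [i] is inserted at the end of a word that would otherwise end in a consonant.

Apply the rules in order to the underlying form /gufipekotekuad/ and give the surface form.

guvivegozeguadi

Rule 1 (stop-cluster i-epenthesis): no segment meets the environment; /gufipekotekuad/ is unchanged.
Rule 2 (intervocalic voicing): /f/ is a voiceless obstruent between vowels /u/ and /i/, so it voices to [v]. /p/ is a voiceless obstruent between vowels /i/ and /e/, so it voices to [b]. /k/ is a voiceless obstruent between vowels /e/ and /o/, so it voices to [g]. /t/ is a voiceless obstruent between vowels /o/ and /e/, so it voices to [d]. /k/ is a voiceless obstruent between vowels /e/ and /u/, so it voices to [g]. /gufipekotekuad/ → guvibegodeguad.
Rule 3 (intervocalic spirantization): /b/ is a stop between vowels /i/ and /e/, so it spirantizes to the fricative [v]. /d/ is a stop between vowels /o/ and /e/, so it spirantizes to the fricative [z]. /guvibegodeguad/ → guvivegozeguad.
Rule 4 (final i-epenthesis): the form ends in the consonant /d/, so [i] is inserted word-finally. /guvivegozeguad/ → guvivegozeguadi.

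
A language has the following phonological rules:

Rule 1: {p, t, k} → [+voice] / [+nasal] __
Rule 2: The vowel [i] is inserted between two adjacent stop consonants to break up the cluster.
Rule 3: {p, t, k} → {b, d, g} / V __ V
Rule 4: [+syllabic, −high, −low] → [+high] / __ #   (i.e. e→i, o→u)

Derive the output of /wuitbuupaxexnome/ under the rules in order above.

wuidibuubaxexnomi

Rule 1 (post-nasal voicing): no segment meets the environment; /wuitbuupaxexnome/ is unchanged.
Rule 2 (stop-cluster i-epenthesis): /t/ and /b/ form a stop–stop cluster, so [i] is inserted between them. /wuitbuupaxexnome/ → wuitibuupaxexnome.
Rule 3 (intervocalic voicing): /t/ is a voiceless stop between vowels /i/ and /i/, so it voices to [d]. /p/ is a voiceless stop between vowels /u/ and /a/, so it voices to [b]. /wuitibuupaxexnome/ → wuidibuubaxexnome.
Rule 4 (final vowel raising): /e/ is a mid vowel in word-final position, so it raises to [i]. /wuidibuubaxexnome/ → wuidibuubaxexnomi.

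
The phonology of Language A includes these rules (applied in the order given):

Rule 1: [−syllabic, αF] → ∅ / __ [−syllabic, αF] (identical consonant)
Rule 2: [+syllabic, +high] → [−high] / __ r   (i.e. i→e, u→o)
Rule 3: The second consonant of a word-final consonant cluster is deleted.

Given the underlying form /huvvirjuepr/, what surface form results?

Rule 1 (degemination): /vv/ is a geminate; the first /v/ deletes. /huvvirjuepr/ → huvirjuepr.
Rule 2 (pre-rhotic lowering): /i/ is a high vowel immediately before /r/, so it lowers to [e]. /huvirjuepr/ → huverjuepr.
Rule 3 (final cluster simplification): /r/ is the second consonant of a word-final cluster /pr/, so it deletes. /huverjuepr/ → huverjuep.

huverjuep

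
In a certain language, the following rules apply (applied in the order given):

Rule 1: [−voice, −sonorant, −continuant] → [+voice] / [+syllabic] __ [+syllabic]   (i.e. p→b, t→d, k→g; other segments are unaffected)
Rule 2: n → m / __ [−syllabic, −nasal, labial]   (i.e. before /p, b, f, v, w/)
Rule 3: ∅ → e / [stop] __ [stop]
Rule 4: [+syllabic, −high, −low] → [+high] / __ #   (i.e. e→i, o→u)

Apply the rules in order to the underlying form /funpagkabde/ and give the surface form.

Rule 1 (intervocalic voicing): no segment meets the environment; /funpagkabde/ is unchanged.
Rule 2 (nasal place assimilation): /n/ precedes the labial consonant /p/, so it assimilates in place to [m]. /funpagkabde/ → fumpagkabde.
Rule 3 (stop-cluster e-epenthesis): /g/ and /k/ form a stop–stop cluster, so [e] is inserted between them. /b/ and /d/ form a stop–stop cluster, so [e] is inserted between them. /fumpagkabde/ → fumpagekabede.
Rule 4 (final vowel raising): /e/ is a mid vowel in word-final position, so it raises to [i]. /fumpagekabede/ → fumpagekabedi.

fumpagekabedi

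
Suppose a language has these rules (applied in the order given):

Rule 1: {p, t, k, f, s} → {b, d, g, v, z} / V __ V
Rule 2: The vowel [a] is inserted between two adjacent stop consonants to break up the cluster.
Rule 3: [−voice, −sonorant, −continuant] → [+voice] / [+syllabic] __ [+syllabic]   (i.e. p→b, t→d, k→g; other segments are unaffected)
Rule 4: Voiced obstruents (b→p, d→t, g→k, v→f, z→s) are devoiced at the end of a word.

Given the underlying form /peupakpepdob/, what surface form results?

peubagabebadop

Rule 1 (intervocalic voicing): /p/ is a voiceless obstruent between vowels /u/ and /a/, so it voices to [b]. /peupakpepdob/ → peubakpepdob.
Rule 2 (stop-cluster a-epenthesis): /k/ and /p/ form a stop–stop cluster, so [a] is inserted between them. /p/ and /d/ form a stop–stop cluster, so [a] is inserted between them. /peubakpepdob/ → peubakapepadob.
Rule 3 (intervocalic voicing): /k/ is a voiceless stop between vowels /a/ and /a/, so it voices to [g]. /p/ is a voiceless stop between vowels /a/ and /e/, so it voices to [b]. /p/ is a voiceless stop between vowels /e/ and /a/, so it voices to [b]. /peubakapepadob/ → peubagabebadob.
Rule 4 (final devoicing): /b/ is a voiced obstruent in word-final position, so it devoices to [p]. /peubagabebadob/ → peubagabebadop.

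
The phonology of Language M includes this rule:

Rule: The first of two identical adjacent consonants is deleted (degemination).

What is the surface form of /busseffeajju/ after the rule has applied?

/ss/ is a geminate; the first /s/ deletes.
/ff/ is a geminate; the first /f/ deletes.
/jj/ is a geminate; the first /j/ deletes.
The other instances of /b/, /s/, /f/, /j/ do not occur in the required environment and remain unchanged.
Surface form: [busefeaju].

busefeaju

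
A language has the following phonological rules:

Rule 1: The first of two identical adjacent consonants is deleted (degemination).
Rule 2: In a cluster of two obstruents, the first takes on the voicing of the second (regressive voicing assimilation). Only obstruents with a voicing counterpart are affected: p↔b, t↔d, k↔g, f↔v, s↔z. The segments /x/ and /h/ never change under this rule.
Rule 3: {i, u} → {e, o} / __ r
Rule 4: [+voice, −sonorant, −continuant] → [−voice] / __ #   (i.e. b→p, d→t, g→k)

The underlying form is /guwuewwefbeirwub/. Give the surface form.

guwuewevbeerwup

Rule 1 (degemination): /ww/ is a geminate; the first /w/ deletes. /guwuewwefbeirwub/ → guwuewefbeirwub.
Rule 2 (regressive voicing assimilation): /f/ precedes the voiced obstruent /b/, so it voices to [v] by assimilation. /guwuewefbeirwub/ → guwuewevbeirwub.
Rule 3 (pre-rhotic lowering): /i/ is a high vowel immediately before /r/, so it lowers to [e]. /guwuewevbeirwub/ → guwuewevbeerwub.
Rule 4 (final devoicing): /b/ is a voiced stop in word-final position, so it devoices to [p]. /guwuewevbeerwub/ → guwuewevbeerwup.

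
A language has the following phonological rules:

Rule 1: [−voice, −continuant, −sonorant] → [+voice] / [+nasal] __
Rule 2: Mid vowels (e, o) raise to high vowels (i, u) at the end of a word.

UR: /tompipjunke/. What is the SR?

Rule 1 (post-nasal voicing): /p/ is a voiceless stop immediately after the nasal /m/, so it voices to [b]. /k/ is a voiceless stop immediately after the nasal /n/, so it voices to [g]. /tompipjunke/ → tombipjunge.
Rule 2 (final vowel raising): /e/ is a mid vowel in word-final position, so it raises to [i]. /tombipjunge/ → tombipjungi.

tombipjungi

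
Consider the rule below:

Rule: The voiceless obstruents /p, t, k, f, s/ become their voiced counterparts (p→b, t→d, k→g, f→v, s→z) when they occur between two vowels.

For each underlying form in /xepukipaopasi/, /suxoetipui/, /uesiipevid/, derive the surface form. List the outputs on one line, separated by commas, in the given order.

xebugibaobazi, suxoedibui, ueziibevid

/xepukipaopasi/: /p/ is a voiceless obstruent between vowels /e/ and /u/, so it voices to [b]. /k/ is a voiceless obstruent between vowels /u/ and /i/, so it voices to [g]. /p/ is a voiceless obstruent between vowels /i/ and /a/, so it voices to [b]. /p/ is a voiceless obstruent between vowels /o/ and /a/, so it voices to [b]. /s/ is a voiceless obstruent between vowels /a/ and /i/, so it voices to [z]. → [xebugibaobazi].
/suxoetipui/: /t/ is a voiceless obstruent between vowels /e/ and /i/, so it voices to [d]. /p/ is a voiceless obstruent between vowels /i/ and /u/, so it voices to [b]. → [suxoedibui].
/uesiipevid/: /s/ is a voiceless obstruent between vowels /e/ and /i/, so it voices to [z]. /p/ is a voiceless obstruent between vowels /i/ and /e/, so it voices to [b]. → [ueziibevid].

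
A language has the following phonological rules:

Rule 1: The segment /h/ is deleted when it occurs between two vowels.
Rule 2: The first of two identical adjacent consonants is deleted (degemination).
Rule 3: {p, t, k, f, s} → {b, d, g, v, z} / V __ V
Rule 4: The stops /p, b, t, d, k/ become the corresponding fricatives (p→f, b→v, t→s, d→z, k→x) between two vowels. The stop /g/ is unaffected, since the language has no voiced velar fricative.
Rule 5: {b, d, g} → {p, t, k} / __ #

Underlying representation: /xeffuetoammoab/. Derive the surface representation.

Rule 1 (intervocalic h-deletion): no segment meets the environment; /xeffuetoammoab/ is unchanged.
Rule 2 (degemination): /ff/ is a geminate; the first /f/ deletes. /mm/ is a geminate; the first /m/ deletes. /xeffuetoammoab/ → xefuetoamoab.
Rule 3 (intervocalic voicing): /f/ is a voiceless obstruent between vowels /e/ and /u/, so it voices to [v]. /t/ is a voiceless obstruent between vowels /e/ and /o/, so it voices to [d]. /xefuetoamoab/ → xevuedoamoab.
Rule 4 (intervocalic spirantization): /d/ is a stop between vowels /e/ and /o/, so it spirantizes to the fricative [z]. /xevuedoamoab/ → xevuezoamoab.
Rule 5 (final devoicing): /b/ is a voiced stop in word-final position, so it devoices to [p]. /xevuezoamoab/ → xevuezoamoap.

xevuezoamoap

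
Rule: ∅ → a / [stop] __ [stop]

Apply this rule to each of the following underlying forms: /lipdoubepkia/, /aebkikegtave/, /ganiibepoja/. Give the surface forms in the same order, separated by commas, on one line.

/lipdoubepkia/: /p/ and /d/ form a stop–stop cluster, so [a] is inserted between them. /p/ and /k/ form a stop–stop cluster, so [a] is inserted between them. → [lipadoubepakia].
/aebkikegtave/: /b/ and /k/ form a stop–stop cluster, so [a] is inserted between them. /g/ and /t/ form a stop–stop cluster, so [a] is inserted between them. → [aebakikegatave].
/ganiibepoja/: the rule's environment is not met; surfaces unchanged as [ganiibepoja].

lipadoubepakia, aebakikegatave, ganiibepoja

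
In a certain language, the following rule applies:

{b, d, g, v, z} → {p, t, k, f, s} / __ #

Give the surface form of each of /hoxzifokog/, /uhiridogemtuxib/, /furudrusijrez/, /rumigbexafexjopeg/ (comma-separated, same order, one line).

/hoxzifokog/: /g/ is a voiced obstruent in word-final position, so it devoices to [k]. → [hoxzifokok].
/uhiridogemtuxib/: /b/ is a voiced obstruent in word-final position, so it devoices to [p]. → [uhiridogemtuxip].
/furudrusijrez/: /z/ is a voiced obstruent in word-final position, so it devoices to [s]. → [furudrusijres].
/rumigbexafexjopeg/: /g/ is a voiced obstruent in word-final position, so it devoices to [k]. → [rumigbexafexjopek].

hoxzifokok, uhiridogemtuxip, furudrusijres, rumigbexafexjopek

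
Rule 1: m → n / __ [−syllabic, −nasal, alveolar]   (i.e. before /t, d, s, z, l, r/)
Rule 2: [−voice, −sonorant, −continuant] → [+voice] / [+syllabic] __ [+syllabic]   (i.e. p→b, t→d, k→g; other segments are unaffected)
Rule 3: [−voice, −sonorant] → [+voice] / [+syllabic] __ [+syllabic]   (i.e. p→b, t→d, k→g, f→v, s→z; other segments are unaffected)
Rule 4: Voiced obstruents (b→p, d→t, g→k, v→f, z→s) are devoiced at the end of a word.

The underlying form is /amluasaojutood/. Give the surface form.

anluazaojudoot

Rule 1 (nasal place assimilation): /m/ precedes the alveolar consonant /l/, so it assimilates in place to [n]. /amluasaojutood/ → anluasaojutood.
Rule 2 (intervocalic voicing): /t/ is a voiceless stop between vowels /u/ and /o/, so it voices to [d]. /anluasaojutood/ → anluasaojudood.
Rule 3 (intervocalic voicing): /s/ is a voiceless obstruent between vowels /a/ and /a/, so it voices to [z]. /anluasaojudood/ → anluazaojudood.
Rule 4 (final devoicing): /d/ is a voiced obstruent in word-final position, so it devoices to [t]. /anluazaojudood/ → anluazaojudoot.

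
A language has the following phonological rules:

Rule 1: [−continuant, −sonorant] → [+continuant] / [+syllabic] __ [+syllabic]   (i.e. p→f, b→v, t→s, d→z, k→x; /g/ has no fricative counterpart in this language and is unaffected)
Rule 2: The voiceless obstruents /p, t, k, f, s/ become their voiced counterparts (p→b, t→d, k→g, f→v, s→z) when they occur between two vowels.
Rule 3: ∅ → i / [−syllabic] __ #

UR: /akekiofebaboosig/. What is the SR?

Rule 1 (intervocalic spirantization): /k/ is a stop between vowels /a/ and /e/, so it spirantizes to the fricative [x]. /k/ is a stop between vowels /e/ and /i/, so it spirantizes to the fricative [x]. /b/ is a stop between vowels /e/ and /a/, so it spirantizes to the fricative [v]. /b/ is a stop between vowels /a/ and /o/, so it spirantizes to the fricative [v]. /akekiofebaboosig/ → axexiofevavoosig.
Rule 2 (intervocalic voicing): /f/ is a voiceless obstruent between vowels /o/ and /e/, so it voices to [v]. /s/ is a voiceless obstruent between vowels /o/ and /i/, so it voices to [z]. /axexiofevavoosig/ → axexiovevavoozig.
Rule 3 (final i-epenthesis): the form ends in the consonant /g/, so [i] is inserted word-finally. /axexiovevavoozig/ → axexiovevavoozigi.

axexiovevavoozigi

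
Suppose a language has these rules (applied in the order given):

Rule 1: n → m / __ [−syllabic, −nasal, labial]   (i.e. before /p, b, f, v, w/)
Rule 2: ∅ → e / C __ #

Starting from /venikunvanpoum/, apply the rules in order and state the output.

Rule 1 (nasal place assimilation): /n/ precedes the labial consonant /v/, so it assimilates in place to [m]. /n/ precedes the labial consonant /p/, so it assimilates in place to [m]. /venikunvanpoum/ → venikumvampoum.
Rule 2 (final e-epenthesis): the form ends in the consonant /m/, so [e] is inserted word-finally. /venikumvampoum/ → venikumvampoume.

venikumvampoume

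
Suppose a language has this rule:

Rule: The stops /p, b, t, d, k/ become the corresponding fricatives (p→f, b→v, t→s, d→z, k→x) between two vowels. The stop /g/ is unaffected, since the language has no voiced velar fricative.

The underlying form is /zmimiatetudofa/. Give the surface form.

/t/ is a stop between vowels /a/ and /e/, so it spirantizes to the fricative [s].
/t/ is a stop between vowels /e/ and /u/, so it spirantizes to the fricative [s].
/d/ is a stop between vowels /u/ and /o/, so it spirantizes to the fricative [z].
Surface form: [zmimiasesuzofa].

zmimiasesuzofa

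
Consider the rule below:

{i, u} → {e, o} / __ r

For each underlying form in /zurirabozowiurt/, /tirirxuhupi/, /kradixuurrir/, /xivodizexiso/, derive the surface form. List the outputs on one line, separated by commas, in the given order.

/zurirabozowiurt/: /u/ is a high vowel immediately before /r/, so it lowers to [o]. /i/ is a high vowel immediately before /r/, so it lowers to [e]. /u/ is a high vowel immediately before /r/, so it lowers to [o]. → [zorerabozowiort].
/tirirxuhupi/: /i/ is a high vowel immediately before /r/, so it lowers to [e]. /i/ is a high vowel immediately before /r/, so it lowers to [e]. → [tererxuhupi].
/kradixuurrir/: /u/ is a high vowel immediately before /r/, so it lowers to [o]. /i/ is a high vowel immediately before /r/, so it lowers to [e]. → [kradixuorrer].
/xivodizexiso/: the rule's environment is not met; surfaces unchanged as [xivodizexiso].

zorerabozowiort, tererxuhupi, kradixuorrer, xivodizexiso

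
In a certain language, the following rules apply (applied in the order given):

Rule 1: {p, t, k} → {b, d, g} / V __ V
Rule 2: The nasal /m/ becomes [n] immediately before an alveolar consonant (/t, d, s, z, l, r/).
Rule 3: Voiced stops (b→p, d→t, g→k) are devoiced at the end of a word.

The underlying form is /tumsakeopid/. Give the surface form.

tunsageobit

Rule 1 (intervocalic voicing): /k/ is a voiceless stop between vowels /a/ and /e/, so it voices to [g]. /p/ is a voiceless stop between vowels /o/ and /i/, so it voices to [b]. /tumsakeopid/ → tumsageobid.
Rule 2 (nasal place assimilation): /m/ precedes the alveolar consonant /s/, so it assimilates in place to [n]. /tumsageobid/ → tunsageobid.
Rule 3 (final devoicing): /d/ is a voiced stop in word-final position, so it devoices to [t]. /tunsageobid/ → tunsageobit.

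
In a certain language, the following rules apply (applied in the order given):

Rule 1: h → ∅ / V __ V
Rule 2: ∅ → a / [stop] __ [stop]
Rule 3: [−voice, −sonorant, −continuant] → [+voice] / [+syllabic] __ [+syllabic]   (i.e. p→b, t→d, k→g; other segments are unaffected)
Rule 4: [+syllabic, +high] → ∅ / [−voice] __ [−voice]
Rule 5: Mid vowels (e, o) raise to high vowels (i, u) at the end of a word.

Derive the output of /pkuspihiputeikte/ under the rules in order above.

paguspiibudeigadi

Rule 1 (intervocalic h-deletion): /h/ occurs between vowels /i/ and /i/, so it deletes. /pkuspihiputeikte/ → pkuspiiputeikte.
Rule 2 (stop-cluster a-epenthesis): /p/ and /k/ form a stop–stop cluster, so [a] is inserted between them. /k/ and /t/ form a stop–stop cluster, so [a] is inserted between them. /pkuspiiputeikte/ → pakuspiiputeikate.
Rule 3 (intervocalic voicing): /k/ is a voiceless stop between vowels /a/ and /u/, so it voices to [g]. /p/ is a voiceless stop between vowels /i/ and /u/, so it voices to [b]. /t/ is a voiceless stop between vowels /u/ and /e/, so it voices to [d]. /k/ is a voiceless stop between vowels /i/ and /a/, so it voices to [g]. /t/ is a voiceless stop between vowels /a/ and /e/, so it voices to [d]. /pakuspiiputeikate/ → paguspiibudeigade.
Rule 4 (high vowel syncope): no segment meets the environment; /paguspiibudeigade/ is unchanged.
Rule 5 (final vowel raising): /e/ is a mid vowel in word-final position, so it raises to [i]. /paguspiibudeigade/ → paguspiibudeigadi.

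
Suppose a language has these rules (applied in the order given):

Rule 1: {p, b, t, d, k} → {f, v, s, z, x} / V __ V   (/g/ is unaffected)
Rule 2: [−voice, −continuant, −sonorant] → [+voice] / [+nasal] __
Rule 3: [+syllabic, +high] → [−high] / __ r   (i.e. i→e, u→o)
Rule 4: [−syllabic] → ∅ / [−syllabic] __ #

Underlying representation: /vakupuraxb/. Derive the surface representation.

vaxuforax

Rule 1 (intervocalic spirantization): /k/ is a stop between vowels /a/ and /u/, so it spirantizes to the fricative [x]. /p/ is a stop between vowels /u/ and /u/, so it spirantizes to the fricative [f]. /vakupuraxb/ → vaxufuraxb.
Rule 2 (post-nasal voicing): no segment meets the environment; /vaxufuraxb/ is unchanged.
Rule 3 (pre-rhotic lowering): /u/ is a high vowel immediately before /r/, so it lowers to [o]. /vaxufuraxb/ → vaxuforaxb.
Rule 4 (final cluster simplification): /b/ is the second consonant of a word-final cluster /xb/, so it deletes. /vaxuforaxb/ → vaxuforax.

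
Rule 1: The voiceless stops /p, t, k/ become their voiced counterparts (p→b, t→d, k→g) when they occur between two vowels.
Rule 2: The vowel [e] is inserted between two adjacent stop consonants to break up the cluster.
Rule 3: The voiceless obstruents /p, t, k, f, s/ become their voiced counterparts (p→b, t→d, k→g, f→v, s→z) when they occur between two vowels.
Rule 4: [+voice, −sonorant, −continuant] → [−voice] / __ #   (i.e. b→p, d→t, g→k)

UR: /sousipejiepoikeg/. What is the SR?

souzibejieboigek

Rule 1 (intervocalic voicing): /p/ is a voiceless stop between vowels /i/ and /e/, so it voices to [b]. /p/ is a voiceless stop between vowels /e/ and /o/, so it voices to [b]. /k/ is a voiceless stop between vowels /i/ and /e/, so it voices to [g]. /sousipejiepoikeg/ → sousibejieboigeg.
Rule 2 (stop-cluster e-epenthesis): no segment meets the environment; /sousibejieboigeg/ is unchanged.
Rule 3 (intervocalic voicing): /s/ is a voiceless obstruent between vowels /u/ and /i/, so it voices to [z]. /sousibejieboigeg/ → souzibejieboigeg.
Rule 4 (final devoicing): /g/ is a voiced stop in word-final position, so it devoices to [k]. /souzibejieboigeg/ → souzibejieboigek.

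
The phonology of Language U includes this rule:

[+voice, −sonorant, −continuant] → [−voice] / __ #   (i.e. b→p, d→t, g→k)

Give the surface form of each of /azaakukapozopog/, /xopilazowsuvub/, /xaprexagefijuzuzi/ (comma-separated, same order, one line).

azaakukapozopok, xopilazowsuvup, xaprexagefijuzuzi

/azaakukapozopog/: /g/ is a voiced stop in word-final position, so it devoices to [k]. → [azaakukapozopok].
/xopilazowsuvub/: /b/ is a voiced stop in word-final position, so it devoices to [p]. → [xopilazowsuvup].
/xaprexagefijuzuzi/: the rule's environment is not met; surfaces unchanged as [xaprexagefijuzuzi].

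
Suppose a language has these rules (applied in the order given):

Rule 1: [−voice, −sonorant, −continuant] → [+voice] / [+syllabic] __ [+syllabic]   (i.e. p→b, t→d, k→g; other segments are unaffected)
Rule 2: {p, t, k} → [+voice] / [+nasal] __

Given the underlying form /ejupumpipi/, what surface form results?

ejubumbibi

Rule 1 (intervocalic voicing): /p/ is a voiceless stop between vowels /u/ and /u/, so it voices to [b]. /p/ is a voiceless stop between vowels /i/ and /i/, so it voices to [b]. /ejupumpipi/ → ejubumpibi.
Rule 2 (post-nasal voicing): /p/ is a voiceless stop immediately after the nasal /m/, so it voices to [b]. /ejubumpibi/ → ejubumbibi.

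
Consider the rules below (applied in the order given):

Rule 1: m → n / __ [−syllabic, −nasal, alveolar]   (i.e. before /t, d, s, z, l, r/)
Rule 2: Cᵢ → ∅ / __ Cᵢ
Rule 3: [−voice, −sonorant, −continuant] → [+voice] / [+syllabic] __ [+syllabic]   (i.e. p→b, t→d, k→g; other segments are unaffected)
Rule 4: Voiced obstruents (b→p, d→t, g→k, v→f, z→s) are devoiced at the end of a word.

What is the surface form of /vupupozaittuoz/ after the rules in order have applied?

Rule 1 (nasal place assimilation): no segment meets the environment; /vupupozaittuoz/ is unchanged.
Rule 2 (degemination): /tt/ is a geminate; the first /t/ deletes. /vupupozaittuoz/ → vupupozaituoz.
Rule 3 (intervocalic voicing): /p/ is a voiceless stop between vowels /u/ and /u/, so it voices to [b]. /p/ is a voiceless stop between vowels /u/ and /o/, so it voices to [b]. /t/ is a voiceless stop between vowels /i/ and /u/, so it voices to [d]. /vupupozaituoz/ → vububozaiduoz.
Rule 4 (final devoicing): /z/ is a voiced obstruent in word-final position, so it devoices to [s]. /vububozaiduoz/ → vububozaiduos.

vububozaiduos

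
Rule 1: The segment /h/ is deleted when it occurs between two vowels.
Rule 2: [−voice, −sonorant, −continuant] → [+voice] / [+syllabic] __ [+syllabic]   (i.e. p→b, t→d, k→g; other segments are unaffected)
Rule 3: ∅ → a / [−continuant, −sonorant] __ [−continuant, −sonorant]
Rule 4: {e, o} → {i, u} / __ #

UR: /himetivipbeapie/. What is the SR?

Rule 1 (intervocalic h-deletion): no segment meets the environment; /himetivipbeapie/ is unchanged.
Rule 2 (intervocalic voicing): /t/ is a voiceless stop between vowels /e/ and /i/, so it voices to [d]. /p/ is a voiceless stop between vowels /a/ and /i/, so it voices to [b]. /himetivipbeapie/ → himedivipbeabie.
Rule 3 (stop-cluster a-epenthesis): /p/ and /b/ form a stop–stop cluster, so [a] is inserted between them. /himedivipbeabie/ → himedivipabeabie.
Rule 4 (final vowel raising): /e/ is a mid vowel in word-final position, so it raises to [i]. /himedivipabeabie/ → himedivipabeabii.

himedivipabeabii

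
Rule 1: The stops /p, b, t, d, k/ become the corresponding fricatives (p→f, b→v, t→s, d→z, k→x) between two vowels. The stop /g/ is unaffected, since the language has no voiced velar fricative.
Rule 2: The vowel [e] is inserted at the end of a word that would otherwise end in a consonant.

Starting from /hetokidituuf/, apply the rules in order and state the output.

Rule 1 (intervocalic spirantization): /t/ is a stop between vowels /e/ and /o/, so it spirantizes to the fricative [s]. /k/ is a stop between vowels /o/ and /i/, so it spirantizes to the fricative [x]. /d/ is a stop between vowels /i/ and /i/, so it spirantizes to the fricative [z]. /t/ is a stop between vowels /i/ and /u/, so it spirantizes to the fricative [s]. /hetokidituuf/ → hesoxizisuuf.
Rule 2 (final e-epenthesis): the form ends in the consonant /f/, so [e] is inserted word-finally. /hesoxizisuuf/ → hesoxizisuufe.

hesoxizisuufe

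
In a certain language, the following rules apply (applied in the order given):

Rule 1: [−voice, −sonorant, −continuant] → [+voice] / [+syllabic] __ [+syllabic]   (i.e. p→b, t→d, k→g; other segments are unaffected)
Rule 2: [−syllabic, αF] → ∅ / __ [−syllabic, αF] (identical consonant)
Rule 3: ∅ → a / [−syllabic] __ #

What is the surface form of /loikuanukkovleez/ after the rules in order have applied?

loiguanukovleeza

Rule 1 (intervocalic voicing): /k/ is a voiceless stop between vowels /i/ and /u/, so it voices to [g]. /loikuanukkovleez/ → loiguanukkovleez.
Rule 2 (degemination): /kk/ is a geminate; the first /k/ deletes. /loiguanukkovleez/ → loiguanukovleez.
Rule 3 (final a-epenthesis): the form ends in the consonant /z/, so [a] is inserted word-finally. /loiguanukovleez/ → loiguanukovleeza.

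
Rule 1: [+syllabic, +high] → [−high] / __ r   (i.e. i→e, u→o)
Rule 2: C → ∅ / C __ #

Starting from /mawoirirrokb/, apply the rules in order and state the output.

mawoererrok

Rule 1 (pre-rhotic lowering): /i/ is a high vowel immediately before /r/, so it lowers to [e]. /i/ is a high vowel immediately before /r/, so it lowers to [e]. /mawoirirrokb/ → mawoererrokb.
Rule 2 (final cluster simplification): /b/ is the second consonant of a word-final cluster /kb/, so it deletes. /mawoererrokb/ → mawoererrok.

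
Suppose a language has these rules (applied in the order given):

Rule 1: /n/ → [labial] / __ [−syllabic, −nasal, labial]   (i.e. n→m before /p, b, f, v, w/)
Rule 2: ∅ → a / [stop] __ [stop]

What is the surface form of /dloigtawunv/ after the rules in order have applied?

dloigatawumv

Rule 1 (nasal place assimilation): /n/ precedes the labial consonant /v/, so it assimilates in place to [m]. /dloigtawunv/ → dloigtawumv.
Rule 2 (stop-cluster a-epenthesis): /g/ and /t/ form a stop–stop cluster, so [a] is inserted between them. /dloigtawumv/ → dloigatawumv.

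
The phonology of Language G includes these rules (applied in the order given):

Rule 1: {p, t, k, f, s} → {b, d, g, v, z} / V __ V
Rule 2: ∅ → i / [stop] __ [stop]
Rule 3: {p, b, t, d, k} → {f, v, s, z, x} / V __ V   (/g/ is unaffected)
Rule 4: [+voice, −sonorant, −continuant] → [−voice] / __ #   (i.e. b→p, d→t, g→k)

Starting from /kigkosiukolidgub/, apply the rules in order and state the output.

kigixoziugolizigup

Rule 1 (intervocalic voicing): /s/ is a voiceless obstruent between vowels /o/ and /i/, so it voices to [z]. /k/ is a voiceless obstruent between vowels /u/ and /o/, so it voices to [g]. /kigkosiukolidgub/ → kigkoziugolidgub.
Rule 2 (stop-cluster i-epenthesis): /g/ and /k/ form a stop–stop cluster, so [i] is inserted between them. /d/ and /g/ form a stop–stop cluster, so [i] is inserted between them. /kigkoziugolidgub/ → kigikoziugolidigub.
Rule 3 (intervocalic spirantization): /k/ is a stop between vowels /i/ and /o/, so it spirantizes to the fricative [x]. /d/ is a stop between vowels /i/ and /i/, so it spirantizes to the fricative [z]. /kigikoziugolidigub/ → kigixoziugolizigub.
Rule 4 (final devoicing): /b/ is a voiced stop in word-final position, so it devoices to [p]. /kigixoziugolizigub/ → kigixoziugolizigup.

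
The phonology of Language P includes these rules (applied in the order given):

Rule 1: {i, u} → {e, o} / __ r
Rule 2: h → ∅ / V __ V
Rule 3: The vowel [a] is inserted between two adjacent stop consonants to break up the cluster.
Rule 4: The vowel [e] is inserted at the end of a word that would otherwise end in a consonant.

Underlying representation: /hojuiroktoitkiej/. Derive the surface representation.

hojuerokatoitakieje

Rule 1 (pre-rhotic lowering): /i/ is a high vowel immediately before /r/, so it lowers to [e]. /hojuiroktoitkiej/ → hojueroktoitkiej.
Rule 2 (intervocalic h-deletion): no segment meets the environment; /hojueroktoitkiej/ is unchanged.
Rule 3 (stop-cluster a-epenthesis): /k/ and /t/ form a stop–stop cluster, so [a] is inserted between them. /t/ and /k/ form a stop–stop cluster, so [a] is inserted between them. /hojueroktoitkiej/ → hojuerokatoitakiej.
Rule 4 (final e-epenthesis): the form ends in the consonant /j/, so [e] is inserted word-finally. /hojuerokatoitakiej/ → hojuerokatoitakieje.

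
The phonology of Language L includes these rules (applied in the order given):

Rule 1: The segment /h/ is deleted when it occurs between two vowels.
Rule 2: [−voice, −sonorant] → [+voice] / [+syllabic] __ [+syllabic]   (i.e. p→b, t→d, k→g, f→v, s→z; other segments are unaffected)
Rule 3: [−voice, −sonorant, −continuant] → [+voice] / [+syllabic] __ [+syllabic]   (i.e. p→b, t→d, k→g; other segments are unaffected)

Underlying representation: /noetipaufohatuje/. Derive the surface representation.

noedibauvoaduje

Rule 1 (intervocalic h-deletion): /h/ occurs between vowels /o/ and /a/, so it deletes. /noetipaufohatuje/ → noetipaufoatuje.
Rule 2 (intervocalic voicing): /t/ is a voiceless obstruent between vowels /e/ and /i/, so it voices to [d]. /p/ is a voiceless obstruent between vowels /i/ and /a/, so it voices to [b]. /f/ is a voiceless obstruent between vowels /u/ and /o/, so it voices to [v]. /t/ is a voiceless obstruent between vowels /a/ and /u/, so it voices to [d]. /noetipaufoatuje/ → noedibauvoaduje.
Rule 3 (intervocalic voicing): no segment meets the environment; /noedibauvoaduje/ is unchanged.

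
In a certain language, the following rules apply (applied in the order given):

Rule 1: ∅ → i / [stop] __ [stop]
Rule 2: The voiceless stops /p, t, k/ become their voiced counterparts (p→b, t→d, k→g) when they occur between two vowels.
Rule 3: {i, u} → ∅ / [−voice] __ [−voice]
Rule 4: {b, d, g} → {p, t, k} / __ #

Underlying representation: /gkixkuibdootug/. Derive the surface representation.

Rule 1 (stop-cluster i-epenthesis): /g/ and /k/ form a stop–stop cluster, so [i] is inserted between them. /b/ and /d/ form a stop–stop cluster, so [i] is inserted between them. /gkixkuibdootug/ → gikixkuibidootug.
Rule 2 (intervocalic voicing): /k/ is a voiceless stop between vowels /i/ and /i/, so it voices to [g]. /t/ is a voiceless stop between vowels /o/ and /u/, so it voices to [d]. /gikixkuibidootug/ → gigixkuibidoodug.
Rule 3 (high vowel syncope): no segment meets the environment; /gigixkuibidoodug/ is unchanged.
Rule 4 (final devoicing): /g/ is a voiced stop in word-final position, so it devoices to [k]. /gigixkuibidoodug/ → gigixkuibidooduk.

gigixkuibidooduk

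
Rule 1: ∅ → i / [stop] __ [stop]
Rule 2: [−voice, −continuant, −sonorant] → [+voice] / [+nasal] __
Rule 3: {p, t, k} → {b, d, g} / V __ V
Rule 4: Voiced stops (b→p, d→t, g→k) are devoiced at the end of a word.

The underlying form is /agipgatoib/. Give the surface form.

Rule 1 (stop-cluster i-epenthesis): /p/ and /g/ form a stop–stop cluster, so [i] is inserted between them. /agipgatoib/ → agipigatoib.
Rule 2 (post-nasal voicing): no segment meets the environment; /agipigatoib/ is unchanged.
Rule 3 (intervocalic voicing): /p/ is a voiceless stop between vowels /i/ and /i/, so it voices to [b]. /t/ is a voiceless stop between vowels /a/ and /o/, so it voices to [d]. /agipigatoib/ → agibigadoib.
Rule 4 (final devoicing): /b/ is a voiced stop in word-final position, so it devoices to [p]. /agibigadoib/ → agibigadoip.

agibigadoip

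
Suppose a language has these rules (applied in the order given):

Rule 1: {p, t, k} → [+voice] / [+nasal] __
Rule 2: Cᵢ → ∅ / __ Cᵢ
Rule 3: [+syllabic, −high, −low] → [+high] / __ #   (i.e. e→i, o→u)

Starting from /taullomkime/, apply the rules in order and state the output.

Rule 1 (post-nasal voicing): /k/ is a voiceless stop immediately after the nasal /m/, so it voices to [g]. /taullomkime/ → taullomgime.
Rule 2 (degemination): /ll/ is a geminate; the first /l/ deletes. /taullomgime/ → taulomgime.
Rule 3 (final vowel raising): /e/ is a mid vowel in word-final position, so it raises to [i]. /taulomgime/ → taulomgimi.

taulomgimi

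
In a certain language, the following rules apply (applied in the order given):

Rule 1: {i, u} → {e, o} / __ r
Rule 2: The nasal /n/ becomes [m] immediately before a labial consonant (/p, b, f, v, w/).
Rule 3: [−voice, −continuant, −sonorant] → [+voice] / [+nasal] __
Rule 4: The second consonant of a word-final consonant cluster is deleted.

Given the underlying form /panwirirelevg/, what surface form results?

Rule 1 (pre-rhotic lowering): /i/ is a high vowel immediately before /r/, so it lowers to [e]. /i/ is a high vowel immediately before /r/, so it lowers to [e]. /panwirirelevg/ → panwererelevg.
Rule 2 (nasal place assimilation): /n/ precedes the labial consonant /w/, so it assimilates in place to [m]. /panwererelevg/ → pamwererelevg.
Rule 3 (post-nasal voicing): no segment meets the environment; /pamwererelevg/ is unchanged.
Rule 4 (final cluster simplification): /g/ is the second consonant of a word-final cluster /vg/, so it deletes. /pamwererelevg/ → pamwererelev.

pamwererelev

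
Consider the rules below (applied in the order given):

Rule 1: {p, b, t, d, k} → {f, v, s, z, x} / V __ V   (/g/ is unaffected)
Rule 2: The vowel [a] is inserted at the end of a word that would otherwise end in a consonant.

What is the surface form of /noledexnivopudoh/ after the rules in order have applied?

Rule 1 (intervocalic spirantization): /d/ is a stop between vowels /e/ and /e/, so it spirantizes to the fricative [z]. /p/ is a stop between vowels /o/ and /u/, so it spirantizes to the fricative [f]. /d/ is a stop between vowels /u/ and /o/, so it spirantizes to the fricative [z]. /noledexnivopudoh/ → nolezexnivofuzoh.
Rule 2 (final a-epenthesis): the form ends in the consonant /h/, so [a] is inserted word-finally. /nolezexnivofuzoh/ → nolezexnivofuzoha.

nolezexnivofuzoha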